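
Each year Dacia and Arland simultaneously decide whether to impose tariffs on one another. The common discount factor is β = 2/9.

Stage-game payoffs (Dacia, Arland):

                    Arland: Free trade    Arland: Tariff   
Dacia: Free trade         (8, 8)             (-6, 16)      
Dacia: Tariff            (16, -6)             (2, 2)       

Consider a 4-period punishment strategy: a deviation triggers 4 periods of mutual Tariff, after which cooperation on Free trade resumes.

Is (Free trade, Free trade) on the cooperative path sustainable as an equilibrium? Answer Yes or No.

IC: β+…+β^4 ≥ (16−8)/(8−2) = 4/3.
At β = 2/9: partial sum = 0.2850 < 1.3333. Cooperation not sustainable.

No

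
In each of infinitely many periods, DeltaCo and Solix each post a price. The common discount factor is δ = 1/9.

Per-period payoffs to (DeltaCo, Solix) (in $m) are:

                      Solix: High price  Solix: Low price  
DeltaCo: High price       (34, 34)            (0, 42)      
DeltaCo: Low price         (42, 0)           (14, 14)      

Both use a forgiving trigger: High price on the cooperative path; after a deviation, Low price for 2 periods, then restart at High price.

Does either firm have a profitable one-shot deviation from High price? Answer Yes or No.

IC: δ+…+δ^2 ≥ (42−34)/(34−14) = 2/5.
At δ = 1/9: partial sum = 0.1235 < 0.4000. Cooperation not sustainable.

Yes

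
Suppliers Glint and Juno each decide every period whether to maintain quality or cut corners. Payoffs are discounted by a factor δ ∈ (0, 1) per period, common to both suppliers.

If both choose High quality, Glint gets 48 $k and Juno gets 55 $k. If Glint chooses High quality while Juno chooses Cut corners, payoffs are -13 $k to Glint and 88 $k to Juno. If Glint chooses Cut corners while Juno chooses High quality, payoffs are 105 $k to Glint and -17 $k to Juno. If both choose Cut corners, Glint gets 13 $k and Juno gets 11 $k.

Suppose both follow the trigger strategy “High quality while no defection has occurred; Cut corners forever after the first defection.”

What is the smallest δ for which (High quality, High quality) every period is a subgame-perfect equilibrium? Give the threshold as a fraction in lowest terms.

57/92

Glint: cooperation gives 48 each period; deviation gives 105 once then 13 forever.
  48/(1−δ) ≥ 105 + 13δ/(1−δ) ⇒ δ ≥ 57/92.
Juno: cooperation gives 55 each period; deviation gives 88 once then 11 forever.
  δ ≥ 33/77 = 3/7.
Both must hold, so the binding constraint is Glint's: δ ≥ 57/92.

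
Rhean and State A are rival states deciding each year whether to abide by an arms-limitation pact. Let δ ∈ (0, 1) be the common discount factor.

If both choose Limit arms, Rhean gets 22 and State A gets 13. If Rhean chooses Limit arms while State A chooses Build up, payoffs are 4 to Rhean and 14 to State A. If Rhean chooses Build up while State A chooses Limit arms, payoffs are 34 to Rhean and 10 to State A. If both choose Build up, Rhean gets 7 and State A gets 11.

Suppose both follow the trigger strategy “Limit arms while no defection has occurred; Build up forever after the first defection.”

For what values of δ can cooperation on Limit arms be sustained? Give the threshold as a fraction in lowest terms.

4/9

Rhean's threshold: (34−22)/(34−7) = 4/9.
State A's threshold: (14−13)/(14−11) = 1/3.
4/9 > 1/3, so Rhean binds and δ* = 4/9.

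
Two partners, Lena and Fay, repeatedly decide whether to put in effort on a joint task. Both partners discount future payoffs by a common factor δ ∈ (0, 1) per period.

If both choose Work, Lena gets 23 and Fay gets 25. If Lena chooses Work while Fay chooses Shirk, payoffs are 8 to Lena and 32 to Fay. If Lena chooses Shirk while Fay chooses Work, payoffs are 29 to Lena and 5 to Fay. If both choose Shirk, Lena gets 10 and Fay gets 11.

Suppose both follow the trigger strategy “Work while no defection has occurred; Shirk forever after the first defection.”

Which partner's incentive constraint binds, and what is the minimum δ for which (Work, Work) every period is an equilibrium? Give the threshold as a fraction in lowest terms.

Lena's threshold: (29−23)/(29−10) = 6/19.
Fay's threshold: (32−25)/(32−11) = 1/3.
6/19 < 1/3, so Fay binds and δ* = 1/3.

Fay; δ ≥ 1/3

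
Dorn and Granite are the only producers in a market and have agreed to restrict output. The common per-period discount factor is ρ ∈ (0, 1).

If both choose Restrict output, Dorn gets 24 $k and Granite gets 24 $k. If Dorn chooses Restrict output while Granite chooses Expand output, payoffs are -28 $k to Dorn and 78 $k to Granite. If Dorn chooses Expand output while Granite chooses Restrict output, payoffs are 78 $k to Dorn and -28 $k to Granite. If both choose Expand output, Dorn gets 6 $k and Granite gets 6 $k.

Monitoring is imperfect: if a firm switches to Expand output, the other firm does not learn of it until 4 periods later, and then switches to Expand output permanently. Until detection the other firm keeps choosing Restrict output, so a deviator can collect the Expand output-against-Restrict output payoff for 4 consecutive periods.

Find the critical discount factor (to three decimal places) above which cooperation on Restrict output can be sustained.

0.931

A deviator earns 78 for 4 periods, then 6 forever; cooperating earns 24 forever. Multiplying the IC by (1−ρ):
24 ≥ 78(1−ρ^4) + 6ρ^4, so 72·ρ^4 ≥ 54 and ρ^4 ≥ 3/4.
ρ ≥ (3/4)^(1/4) ≈ 0.931.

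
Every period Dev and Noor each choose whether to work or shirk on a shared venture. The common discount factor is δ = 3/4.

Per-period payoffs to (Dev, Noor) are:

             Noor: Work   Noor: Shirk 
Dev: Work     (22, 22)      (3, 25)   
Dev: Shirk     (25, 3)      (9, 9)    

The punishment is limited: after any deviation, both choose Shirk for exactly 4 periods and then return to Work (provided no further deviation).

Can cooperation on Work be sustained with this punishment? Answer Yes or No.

IC: δ+…+δ^4 ≥ (25−22)/(22−9) = 3/13.
At δ = 3/4: partial sum = 2.0508 ≥ 0.2308. Cooperation sustainable.

Yes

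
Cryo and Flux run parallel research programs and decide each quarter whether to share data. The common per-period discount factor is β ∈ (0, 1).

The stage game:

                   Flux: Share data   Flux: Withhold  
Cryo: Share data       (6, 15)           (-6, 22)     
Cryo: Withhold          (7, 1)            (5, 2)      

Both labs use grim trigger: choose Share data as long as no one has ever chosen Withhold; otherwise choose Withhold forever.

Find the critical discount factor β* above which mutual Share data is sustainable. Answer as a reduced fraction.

1/2

Cryo: cooperation gives 6 each period; deviation gives 7 once then 5 forever.
  6/(1−β) ≥ 7 + 5β/(1−β) ⇒ β ≥ 1/2.
Flux: cooperation gives 15 each period; deviation gives 22 once then 2 forever.
  β ≥ 7/20.
Both must hold, so the binding constraint is Cryo's: β ≥ 1/2.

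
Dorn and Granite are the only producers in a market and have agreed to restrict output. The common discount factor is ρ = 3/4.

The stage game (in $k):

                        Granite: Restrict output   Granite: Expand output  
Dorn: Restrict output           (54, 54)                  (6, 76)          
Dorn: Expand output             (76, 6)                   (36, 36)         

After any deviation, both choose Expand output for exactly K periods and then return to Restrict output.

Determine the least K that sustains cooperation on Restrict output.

No profitable deviation requires (54−36)(ρ+…+ρ^K) ≥ 76−54, i.e. ρ+…+ρ^K ≥ 11/9 ≈ 1.2222.
With ρ = 3/4, the partial sums are K=1: 0.7500, K=2: 1.3125.
K = 2 is the first length at which the sum reaches 1.2222.

2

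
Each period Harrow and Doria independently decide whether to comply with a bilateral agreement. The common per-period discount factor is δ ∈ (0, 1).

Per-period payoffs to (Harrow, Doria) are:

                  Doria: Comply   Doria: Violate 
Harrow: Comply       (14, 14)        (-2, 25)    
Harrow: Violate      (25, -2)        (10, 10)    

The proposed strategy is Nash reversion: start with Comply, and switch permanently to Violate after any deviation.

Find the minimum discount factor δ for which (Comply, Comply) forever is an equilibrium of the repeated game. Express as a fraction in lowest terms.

14/(1−δ) ≥ 25 + 10δ/(1−δ)
14 ≥ 25 − 15δ
δ ≥ 11/15.

11/15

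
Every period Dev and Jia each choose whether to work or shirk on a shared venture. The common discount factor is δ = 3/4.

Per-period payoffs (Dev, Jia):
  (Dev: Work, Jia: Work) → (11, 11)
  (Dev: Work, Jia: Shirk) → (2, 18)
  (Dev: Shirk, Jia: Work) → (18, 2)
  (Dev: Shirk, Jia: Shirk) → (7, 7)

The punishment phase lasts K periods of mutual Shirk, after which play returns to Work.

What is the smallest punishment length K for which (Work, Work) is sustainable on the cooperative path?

4

IC: δ(1−δ^K)/(1−δ) ≥ (18−11)/(11−7) = 7/4.
With δ = 3/4: need 1 − δ^K ≥ 7/4·(1−3/4)/(3/4), i.e. δ^K ≤ 0.4167.
Since (3/4)^3 = 0.4219 and (3/4)^4 = 0.3164, the smallest such K is 4.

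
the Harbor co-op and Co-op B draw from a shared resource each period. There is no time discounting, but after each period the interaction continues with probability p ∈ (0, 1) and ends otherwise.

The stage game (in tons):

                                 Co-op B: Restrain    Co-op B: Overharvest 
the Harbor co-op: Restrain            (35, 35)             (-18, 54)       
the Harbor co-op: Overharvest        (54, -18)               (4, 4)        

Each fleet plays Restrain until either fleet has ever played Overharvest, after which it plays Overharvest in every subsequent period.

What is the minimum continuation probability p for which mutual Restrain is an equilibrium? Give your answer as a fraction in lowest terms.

With no time discounting, the continuation probability p plays the role of the discount factor.
Grim-trigger IC: 35/(1−p) ≥ 54 + 4p/(1−p) ⇒ p ≥ (54−35)/(54−4) = 19/50.

19/50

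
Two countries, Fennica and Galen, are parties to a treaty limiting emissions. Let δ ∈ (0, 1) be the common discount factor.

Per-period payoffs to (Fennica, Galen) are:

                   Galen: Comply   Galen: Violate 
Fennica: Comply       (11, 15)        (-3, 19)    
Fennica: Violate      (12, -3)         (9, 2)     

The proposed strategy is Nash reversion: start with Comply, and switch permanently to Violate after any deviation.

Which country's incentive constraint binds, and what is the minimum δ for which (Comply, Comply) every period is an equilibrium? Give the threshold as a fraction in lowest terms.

Fennica; δ ≥ 1/3

Fennica's threshold: (12−11)/(12−9) = 1/3.
Galen's threshold: (19−15)/(19−2) = 4/17.
1/3 > 4/17, so Fennica binds and δ* = 1/3.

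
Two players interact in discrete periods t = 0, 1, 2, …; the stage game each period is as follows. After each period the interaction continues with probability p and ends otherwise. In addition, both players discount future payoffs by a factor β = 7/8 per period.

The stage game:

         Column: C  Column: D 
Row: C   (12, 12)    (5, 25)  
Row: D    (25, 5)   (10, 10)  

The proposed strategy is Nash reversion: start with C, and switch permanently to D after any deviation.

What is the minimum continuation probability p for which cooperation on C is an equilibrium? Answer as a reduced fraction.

Expected continuation weight on next period's payoff is β·p = 7/8·p, which plays the role of the discount factor.
Cooperation requires 7/8·p ≥ (25−12)/(25−10) = 13/15, hence p ≥ 104/105.

104/105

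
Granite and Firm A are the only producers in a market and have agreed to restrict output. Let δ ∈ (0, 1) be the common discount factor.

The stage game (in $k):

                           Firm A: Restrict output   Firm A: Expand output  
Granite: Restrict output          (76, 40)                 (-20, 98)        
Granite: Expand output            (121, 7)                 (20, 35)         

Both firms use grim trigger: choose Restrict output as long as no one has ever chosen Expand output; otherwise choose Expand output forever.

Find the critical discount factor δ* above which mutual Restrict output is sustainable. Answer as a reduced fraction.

58/63

Granite: cooperation gives 76 each period; deviation gives 121 once then 20 forever.
  76/(1−δ) ≥ 121 + 20δ/(1−δ) ⇒ δ ≥ 45/101.
Firm A: cooperation gives 40 each period; deviation gives 98 once then 35 forever.
  δ ≥ 58/63.
Both must hold, so the binding constraint is Firm A's: δ ≥ 58/63.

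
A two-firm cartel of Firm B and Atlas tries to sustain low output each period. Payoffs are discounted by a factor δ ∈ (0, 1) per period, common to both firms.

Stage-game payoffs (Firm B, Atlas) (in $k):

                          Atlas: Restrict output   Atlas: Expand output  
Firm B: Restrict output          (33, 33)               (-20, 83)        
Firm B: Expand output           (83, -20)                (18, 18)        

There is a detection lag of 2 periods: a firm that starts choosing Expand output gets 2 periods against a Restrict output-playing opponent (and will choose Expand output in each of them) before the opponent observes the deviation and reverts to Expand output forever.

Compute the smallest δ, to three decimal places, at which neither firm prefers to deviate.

0.877

A deviator earns 83 for 2 periods, then 18 forever; cooperating earns 33 forever. Multiplying the IC by (1−δ):
33 ≥ 83(1−δ^2) + 18δ^2, so 65·δ^2 ≥ 50 and δ^2 ≥ 10/13.
δ ≥ (10/13)^(1/2) ≈ 0.877.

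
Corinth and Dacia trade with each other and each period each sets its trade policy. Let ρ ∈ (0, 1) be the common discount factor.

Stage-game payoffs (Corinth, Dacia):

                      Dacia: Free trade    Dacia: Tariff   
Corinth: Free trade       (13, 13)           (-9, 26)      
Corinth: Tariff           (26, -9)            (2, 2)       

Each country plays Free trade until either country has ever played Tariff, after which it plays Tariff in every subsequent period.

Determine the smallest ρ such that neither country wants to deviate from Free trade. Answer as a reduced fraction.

13/24

Cooperation forever yields 13 each period: 13/(1−ρ).
Deviating yields 26 once, then 2 forever: 26 + 2ρ/(1−ρ).
No profitable deviation requires 13/(1−ρ) ≥ 26 + 2ρ/(1−ρ).
Multiplying by (1−ρ): 13 ≥ 26(1−ρ) + 2ρ = 26 − 24ρ.
So 24ρ ≥ 13, i.e. ρ ≥ 13/24.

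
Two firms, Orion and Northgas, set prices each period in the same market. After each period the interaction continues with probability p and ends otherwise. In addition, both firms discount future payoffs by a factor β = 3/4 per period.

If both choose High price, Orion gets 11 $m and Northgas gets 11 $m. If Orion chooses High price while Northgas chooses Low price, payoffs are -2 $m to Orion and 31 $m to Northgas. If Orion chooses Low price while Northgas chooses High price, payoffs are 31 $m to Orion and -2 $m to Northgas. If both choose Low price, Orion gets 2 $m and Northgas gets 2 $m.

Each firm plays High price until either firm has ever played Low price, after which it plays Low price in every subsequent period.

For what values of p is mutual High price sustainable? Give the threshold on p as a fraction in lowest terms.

80/87

Expected continuation weight on next period's payoff is β·p = 3/4·p, which plays the role of the discount factor.
Cooperation requires 3/4·p ≥ (31−11)/(31−2) = 20/29, hence p ≥ 80/87.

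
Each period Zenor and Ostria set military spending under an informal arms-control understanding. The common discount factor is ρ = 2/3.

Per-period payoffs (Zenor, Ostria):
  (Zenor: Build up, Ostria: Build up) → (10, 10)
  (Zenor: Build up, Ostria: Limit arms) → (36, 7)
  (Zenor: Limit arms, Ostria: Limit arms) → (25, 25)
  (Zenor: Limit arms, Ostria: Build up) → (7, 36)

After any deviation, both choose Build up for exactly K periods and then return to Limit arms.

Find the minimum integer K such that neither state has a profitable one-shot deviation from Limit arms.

No profitable deviation requires (25−10)(ρ+…+ρ^K) ≥ 36−25, i.e. ρ+…+ρ^K ≥ 11/15 ≈ 0.7333.
With ρ = 2/3, the partial sums are K=1: 0.6667, K=2: 1.1111.
K = 2 is the first length at which the sum reaches 0.7333.

2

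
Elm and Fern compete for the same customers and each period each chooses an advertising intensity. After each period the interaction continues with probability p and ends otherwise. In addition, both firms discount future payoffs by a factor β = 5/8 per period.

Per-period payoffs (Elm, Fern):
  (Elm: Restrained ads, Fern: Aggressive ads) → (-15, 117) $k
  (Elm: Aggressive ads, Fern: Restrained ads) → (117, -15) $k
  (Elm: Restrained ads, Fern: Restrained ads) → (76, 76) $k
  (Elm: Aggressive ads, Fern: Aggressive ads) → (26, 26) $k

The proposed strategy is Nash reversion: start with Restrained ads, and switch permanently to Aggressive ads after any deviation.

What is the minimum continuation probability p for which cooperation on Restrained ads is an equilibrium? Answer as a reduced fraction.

Expected continuation weight on next period's payoff is β·p = 5/8·p, which plays the role of the discount factor.
Cooperation requires 5/8·p ≥ (117−76)/(117−26) = 41/91, hence p ≥ 328/455.

328/455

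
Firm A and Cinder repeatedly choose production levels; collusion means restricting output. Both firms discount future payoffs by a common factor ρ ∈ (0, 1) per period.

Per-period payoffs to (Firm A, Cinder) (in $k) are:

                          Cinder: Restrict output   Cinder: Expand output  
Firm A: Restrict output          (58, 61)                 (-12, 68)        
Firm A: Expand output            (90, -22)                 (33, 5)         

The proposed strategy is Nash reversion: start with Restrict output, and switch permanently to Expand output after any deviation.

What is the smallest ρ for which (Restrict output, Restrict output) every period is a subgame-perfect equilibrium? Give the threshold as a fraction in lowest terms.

For Firm A: deviation gain 90−58 = 32, per-period punishment loss 58−33 = 25. IC gives ρ ≥ 32/57.
For Cinder: gain 7, loss 56 per period, so ρ ≥ 7/63 = 1/9.
The tighter constraint is Firm A's, so cooperation needs ρ ≥ 32/57.

32/57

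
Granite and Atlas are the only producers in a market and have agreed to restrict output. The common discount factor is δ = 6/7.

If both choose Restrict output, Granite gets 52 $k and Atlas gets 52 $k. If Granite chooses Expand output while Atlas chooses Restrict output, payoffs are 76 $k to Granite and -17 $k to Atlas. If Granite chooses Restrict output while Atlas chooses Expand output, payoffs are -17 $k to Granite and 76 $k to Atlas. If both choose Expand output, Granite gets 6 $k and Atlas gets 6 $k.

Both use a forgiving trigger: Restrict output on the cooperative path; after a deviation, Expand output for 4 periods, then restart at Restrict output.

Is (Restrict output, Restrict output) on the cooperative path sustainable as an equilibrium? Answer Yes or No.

Yes

A one-shot deviation gives 76 now, then 6 for 4 periods, then back to 52.
Gain from deviating: (76−52) today; loss: (52−6) in each of the next 4 periods.
No-deviation condition: (52−6)(δ+…+δ^4) ≥ 76−52, i.e. δ+…+δ^4 ≥ 12/23.
At δ = 6/7: δ+…+δ^4 = 2.7613 ≥ 0.5217.
So cooperation is sustainable.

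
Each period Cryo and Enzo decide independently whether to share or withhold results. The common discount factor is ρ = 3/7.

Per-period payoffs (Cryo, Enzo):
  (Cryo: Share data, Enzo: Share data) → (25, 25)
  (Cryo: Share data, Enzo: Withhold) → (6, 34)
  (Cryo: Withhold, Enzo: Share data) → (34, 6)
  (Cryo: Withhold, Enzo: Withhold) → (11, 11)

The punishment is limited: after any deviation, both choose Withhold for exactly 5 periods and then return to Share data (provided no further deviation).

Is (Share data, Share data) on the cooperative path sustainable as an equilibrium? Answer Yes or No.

Yes

Comparing payoff streams over the 6 periods until play realigns: cooperate → 25(1+ρ+…+ρ^5); deviate → 34 + 11(ρ+…+ρ^5).
Cooperation is sustained iff (25−11)(ρ+…+ρ^5) ≥ 34−25.
ρ+…+ρ^5 = 3/7·(1−(3/7)^5)/(1−3/7) = 0.7392, and (34−25)/(25−11) = 0.6429.
0.7392 ≥ 0.6429, so cooperation is sustainable.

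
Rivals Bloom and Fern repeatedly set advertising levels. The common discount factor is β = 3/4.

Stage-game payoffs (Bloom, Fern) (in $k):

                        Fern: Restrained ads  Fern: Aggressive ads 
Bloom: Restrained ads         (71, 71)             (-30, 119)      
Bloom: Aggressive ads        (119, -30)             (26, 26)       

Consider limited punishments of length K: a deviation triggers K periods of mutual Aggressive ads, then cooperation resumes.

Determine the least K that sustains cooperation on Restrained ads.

2

No profitable deviation requires (71−26)(β+…+β^K) ≥ 119−71, i.e. β+…+β^K ≥ 16/15 ≈ 1.0667.
With β = 3/4, the partial sums are K=1: 0.7500, K=2: 1.3125.
K = 2 is the first length at which the sum reaches 1.0667.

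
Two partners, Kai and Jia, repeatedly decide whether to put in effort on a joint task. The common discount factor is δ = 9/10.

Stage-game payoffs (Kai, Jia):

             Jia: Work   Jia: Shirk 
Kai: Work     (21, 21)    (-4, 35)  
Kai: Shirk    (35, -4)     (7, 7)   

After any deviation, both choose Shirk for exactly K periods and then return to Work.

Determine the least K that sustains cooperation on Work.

IC: δ(1−δ^K)/(1−δ) ≥ (35−21)/(21−7) = 1.
With δ = 9/10: need 1 − δ^K ≥ 1·(1−9/10)/(9/10), i.e. δ^K ≤ 0.8889.
Since (9/10)^1 = 0.9000 and (9/10)^2 = 0.8100, the smallest such K is 2.

2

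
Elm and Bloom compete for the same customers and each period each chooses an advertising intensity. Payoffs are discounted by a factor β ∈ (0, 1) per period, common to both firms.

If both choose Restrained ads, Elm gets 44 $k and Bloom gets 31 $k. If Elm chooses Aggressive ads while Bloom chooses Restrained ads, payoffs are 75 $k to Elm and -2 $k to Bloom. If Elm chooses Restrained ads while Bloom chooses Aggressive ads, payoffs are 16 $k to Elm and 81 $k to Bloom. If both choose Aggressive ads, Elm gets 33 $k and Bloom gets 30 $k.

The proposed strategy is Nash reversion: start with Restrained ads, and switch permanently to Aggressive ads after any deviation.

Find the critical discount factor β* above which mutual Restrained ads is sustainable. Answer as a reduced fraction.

50/51

Elm: cooperation gives 44 each period; deviation gives 75 once then 33 forever.
  44/(1−β) ≥ 75 + 33β/(1−β) ⇒ β ≥ 31/42.
Bloom: cooperation gives 31 each period; deviation gives 81 once then 30 forever.
  β ≥ 50/51.
Both must hold, so the binding constraint is Bloom's: β ≥ 50/51.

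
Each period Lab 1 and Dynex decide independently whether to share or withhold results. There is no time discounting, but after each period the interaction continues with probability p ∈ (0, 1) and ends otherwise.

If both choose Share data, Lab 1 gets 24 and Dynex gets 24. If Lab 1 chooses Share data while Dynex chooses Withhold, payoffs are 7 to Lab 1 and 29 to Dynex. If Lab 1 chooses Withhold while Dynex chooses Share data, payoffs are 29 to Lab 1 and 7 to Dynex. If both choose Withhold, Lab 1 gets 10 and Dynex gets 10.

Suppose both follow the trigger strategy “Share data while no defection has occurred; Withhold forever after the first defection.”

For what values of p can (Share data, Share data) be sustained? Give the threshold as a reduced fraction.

With no time discounting, the continuation probability p plays the role of the discount factor.
Grim-trigger IC: 24/(1−p) ≥ 29 + 10p/(1−p) ⇒ p ≥ (29−24)/(29−10) = 5/19.

5/19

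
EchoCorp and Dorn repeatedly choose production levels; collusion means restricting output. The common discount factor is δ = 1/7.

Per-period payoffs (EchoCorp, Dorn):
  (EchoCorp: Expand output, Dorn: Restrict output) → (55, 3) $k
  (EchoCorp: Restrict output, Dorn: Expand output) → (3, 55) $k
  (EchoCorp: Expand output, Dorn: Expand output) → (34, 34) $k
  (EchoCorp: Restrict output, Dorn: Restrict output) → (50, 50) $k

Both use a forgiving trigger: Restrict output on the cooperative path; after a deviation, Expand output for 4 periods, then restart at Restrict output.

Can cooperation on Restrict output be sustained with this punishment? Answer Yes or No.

No

A one-shot deviation gives 55 now, then 34 for 4 periods, then back to 50.
Gain from deviating: (55−50) today; loss: (50−34) in each of the next 4 periods.
No-deviation condition: (50−34)(δ+…+δ^4) ≥ 55−50, i.e. δ+…+δ^4 ≥ 5/16.
At δ = 1/7: δ+…+δ^4 = 0.1666 < 0.3125.
So cooperation is not sustainable.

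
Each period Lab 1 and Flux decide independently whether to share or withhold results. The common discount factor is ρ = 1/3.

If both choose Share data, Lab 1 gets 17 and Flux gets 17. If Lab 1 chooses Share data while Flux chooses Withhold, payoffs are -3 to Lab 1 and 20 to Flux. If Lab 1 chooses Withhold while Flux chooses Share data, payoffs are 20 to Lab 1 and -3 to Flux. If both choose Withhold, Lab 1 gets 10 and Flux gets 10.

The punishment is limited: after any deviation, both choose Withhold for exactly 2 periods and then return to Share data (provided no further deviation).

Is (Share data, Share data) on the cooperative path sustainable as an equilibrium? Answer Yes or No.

A one-shot deviation gives 20 now, then 10 for 2 periods, then back to 17.
Gain from deviating: (20−17) today; loss: (17−10) in each of the next 2 periods.
No-deviation condition: (17−10)(ρ+…+ρ^2) ≥ 20−17, i.e. ρ+…+ρ^2 ≥ 3/7.
At ρ = 1/3: ρ+…+ρ^2 = 0.4444 ≥ 0.4286.
So cooperation is sustainable.

Yes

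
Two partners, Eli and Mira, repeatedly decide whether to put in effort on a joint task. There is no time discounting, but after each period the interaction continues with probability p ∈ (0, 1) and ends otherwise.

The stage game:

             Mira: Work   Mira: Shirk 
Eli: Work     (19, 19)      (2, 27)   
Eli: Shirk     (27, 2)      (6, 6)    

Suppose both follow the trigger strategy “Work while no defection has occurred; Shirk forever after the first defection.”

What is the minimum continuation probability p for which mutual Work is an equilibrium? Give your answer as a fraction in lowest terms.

With no time discounting, the continuation probability p plays the role of the discount factor.
Grim-trigger IC: 19/(1−p) ≥ 27 + 6p/(1−p) ⇒ p ≥ (27−19)/(27−6) = 8/21.

8/21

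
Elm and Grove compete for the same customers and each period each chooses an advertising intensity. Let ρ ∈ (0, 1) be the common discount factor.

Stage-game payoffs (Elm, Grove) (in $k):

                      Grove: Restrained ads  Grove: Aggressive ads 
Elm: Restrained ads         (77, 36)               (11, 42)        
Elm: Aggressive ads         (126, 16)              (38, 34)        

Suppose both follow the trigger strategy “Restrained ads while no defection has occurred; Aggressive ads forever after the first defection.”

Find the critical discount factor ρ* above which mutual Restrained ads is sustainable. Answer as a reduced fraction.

Elm's threshold: (126−77)/(126−38) = 49/88.
Grove's threshold: (42−36)/(42−34) = 3/4.
49/88 < 3/4, so Grove binds and ρ* = 3/4.

3/4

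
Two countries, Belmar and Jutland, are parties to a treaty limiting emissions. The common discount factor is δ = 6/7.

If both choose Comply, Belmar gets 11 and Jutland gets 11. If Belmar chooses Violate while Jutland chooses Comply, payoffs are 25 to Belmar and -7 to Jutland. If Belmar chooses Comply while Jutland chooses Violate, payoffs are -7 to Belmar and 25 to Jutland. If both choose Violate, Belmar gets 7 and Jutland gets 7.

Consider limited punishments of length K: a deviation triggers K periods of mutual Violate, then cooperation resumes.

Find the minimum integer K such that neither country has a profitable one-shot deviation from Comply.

Need Σ_{k=1}^{K} δ^k ≥ (25−11)/(11−7) = 3.5000 at δ = 6/7.
At K = 5 the sum is 3.2240 < 3.5000; at K = 6 it is 3.6206 ≥ 3.5000.
So the minimum punishment length is K = 6.

6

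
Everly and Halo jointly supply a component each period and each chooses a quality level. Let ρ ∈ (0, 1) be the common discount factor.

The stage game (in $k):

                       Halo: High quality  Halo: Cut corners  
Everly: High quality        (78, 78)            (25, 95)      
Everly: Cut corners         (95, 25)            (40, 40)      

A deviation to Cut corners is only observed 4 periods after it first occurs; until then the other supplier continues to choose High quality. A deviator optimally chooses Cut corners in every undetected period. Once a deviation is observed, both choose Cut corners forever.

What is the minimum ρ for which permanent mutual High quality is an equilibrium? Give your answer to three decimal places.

0.746

Deviating for the 4 undetected periods gains 95−78 = 17 per period over cooperation, then loses 78−40 = 38 per period forever once punishment starts.
Gain: 17(1 + ρ + … + ρ^3); loss: 38·ρ^4/(1−ρ).
No profitable deviation ⇔ 17(1−ρ^4) ≤ 38·ρ^4, i.e. ρ^4 ≥ 17/(17+38) = 17/55.
Hence ρ ≥ (17/55)^(1/4) ≈ 0.746.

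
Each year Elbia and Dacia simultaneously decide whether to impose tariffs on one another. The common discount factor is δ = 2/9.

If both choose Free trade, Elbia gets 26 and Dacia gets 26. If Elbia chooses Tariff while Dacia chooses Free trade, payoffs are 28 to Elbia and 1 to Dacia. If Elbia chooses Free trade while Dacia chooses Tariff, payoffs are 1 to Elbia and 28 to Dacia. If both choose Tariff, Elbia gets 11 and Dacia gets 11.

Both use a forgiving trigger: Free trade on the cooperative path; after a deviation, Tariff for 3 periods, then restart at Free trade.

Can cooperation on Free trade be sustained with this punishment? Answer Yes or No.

Yes

Comparing payoff streams over the 4 periods until play realigns: cooperate → 26(1+δ+…+δ^3); deviate → 28 + 11(δ+…+δ^3).
Cooperation is sustained iff (26−11)(δ+…+δ^3) ≥ 28−26.
δ+…+δ^3 = 2/9·(1−(2/9)^3)/(1−2/9) = 0.2826, and (28−26)/(26−11) = 0.1333.
0.2826 ≥ 0.1333, so cooperation is sustainable.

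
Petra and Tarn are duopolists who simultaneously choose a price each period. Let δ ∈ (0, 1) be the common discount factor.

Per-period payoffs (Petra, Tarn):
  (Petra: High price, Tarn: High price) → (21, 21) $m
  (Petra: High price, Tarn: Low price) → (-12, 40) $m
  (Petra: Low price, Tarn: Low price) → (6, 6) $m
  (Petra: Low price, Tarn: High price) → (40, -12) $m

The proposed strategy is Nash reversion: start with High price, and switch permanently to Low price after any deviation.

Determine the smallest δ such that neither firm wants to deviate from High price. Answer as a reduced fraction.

19/34

Under grim trigger the critical discount factor is (T−C)/(T−P) with T = 40, C = 21, P = 6.
δ* = (40−21)/(40−6) = 19/34.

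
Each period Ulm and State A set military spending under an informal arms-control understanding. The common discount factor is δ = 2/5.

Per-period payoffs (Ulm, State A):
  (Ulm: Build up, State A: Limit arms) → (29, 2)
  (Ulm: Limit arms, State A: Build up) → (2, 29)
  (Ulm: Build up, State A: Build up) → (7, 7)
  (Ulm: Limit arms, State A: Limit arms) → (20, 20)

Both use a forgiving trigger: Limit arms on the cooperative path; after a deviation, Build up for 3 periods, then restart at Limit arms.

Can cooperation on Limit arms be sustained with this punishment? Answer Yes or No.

Comparing payoff streams over the 4 periods until play realigns: cooperate → 20(1+δ+…+δ^3); deviate → 29 + 7(δ+…+δ^3).
Cooperation is sustained iff (20−7)(δ+…+δ^3) ≥ 29−20.
δ+…+δ^3 = 2/5·(1−(2/5)^3)/(1−2/5) = 0.6240, and (29−20)/(20−7) = 0.6923.
0.6240 < 0.6923, so cooperation is not sustainable.

No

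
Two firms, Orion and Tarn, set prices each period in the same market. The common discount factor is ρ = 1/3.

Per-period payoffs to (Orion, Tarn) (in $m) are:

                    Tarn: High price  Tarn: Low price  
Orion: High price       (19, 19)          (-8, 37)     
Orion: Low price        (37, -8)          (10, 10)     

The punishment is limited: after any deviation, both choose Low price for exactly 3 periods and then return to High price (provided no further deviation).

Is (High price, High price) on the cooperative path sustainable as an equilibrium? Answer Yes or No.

No

A one-shot deviation gives 37 now, then 10 for 3 periods, then back to 19.
Gain from deviating: (37−19) today; loss: (19−10) in each of the next 3 periods.
No-deviation condition: (19−10)(ρ+…+ρ^3) ≥ 37−19, i.e. ρ+…+ρ^3 ≥ 2.
At ρ = 1/3: ρ+…+ρ^3 = 0.4815 < 2.0000.
So cooperation is not sustainable.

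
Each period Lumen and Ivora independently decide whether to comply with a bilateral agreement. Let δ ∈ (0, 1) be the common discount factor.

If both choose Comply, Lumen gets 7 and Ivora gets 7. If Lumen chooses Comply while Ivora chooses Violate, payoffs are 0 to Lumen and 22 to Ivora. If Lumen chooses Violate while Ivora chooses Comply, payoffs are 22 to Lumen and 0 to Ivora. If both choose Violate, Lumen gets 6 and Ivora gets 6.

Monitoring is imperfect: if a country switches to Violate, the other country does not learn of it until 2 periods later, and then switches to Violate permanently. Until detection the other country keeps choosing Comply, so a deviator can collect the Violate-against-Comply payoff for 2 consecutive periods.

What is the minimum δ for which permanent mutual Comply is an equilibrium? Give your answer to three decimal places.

The best deviation is to choose Violate for all 2 undetected periods, earning 22 each, then 6 forever once detected.
Deviation value: 22(1−δ^2)/(1−δ) + 6δ^2/(1−δ); cooperation value: 7/(1−δ).
IC: 7 ≥ 22(1−δ^2) + 6δ^2 = 22 − 16δ^2.
So δ^2 ≥ 15/16, giving δ ≥ (15/16)^(1/2) ≈ 0.968.

0.968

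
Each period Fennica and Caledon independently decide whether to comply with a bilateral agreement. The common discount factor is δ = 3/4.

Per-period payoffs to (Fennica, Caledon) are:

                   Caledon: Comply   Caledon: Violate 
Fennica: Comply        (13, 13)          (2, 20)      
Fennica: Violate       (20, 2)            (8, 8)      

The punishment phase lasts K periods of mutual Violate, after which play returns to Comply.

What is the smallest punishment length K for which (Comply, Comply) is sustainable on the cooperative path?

IC: δ(1−δ^K)/(1−δ) ≥ (20−13)/(13−8) = 7/5.
With δ = 3/4: need 1 − δ^K ≥ 7/5·(1−3/4)/(3/4), i.e. δ^K ≤ 0.5333.
Since (3/4)^2 = 0.5625 and (3/4)^3 = 0.4219, the smallest such K is 3.

3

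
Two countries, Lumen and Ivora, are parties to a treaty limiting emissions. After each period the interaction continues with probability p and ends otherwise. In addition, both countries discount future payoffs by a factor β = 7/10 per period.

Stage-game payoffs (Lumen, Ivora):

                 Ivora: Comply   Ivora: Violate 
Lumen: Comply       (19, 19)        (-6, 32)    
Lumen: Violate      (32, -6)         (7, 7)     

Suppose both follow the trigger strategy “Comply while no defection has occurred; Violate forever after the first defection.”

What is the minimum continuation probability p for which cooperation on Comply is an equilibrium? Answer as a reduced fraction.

With continuation probability p and discount β, the effective per-period discount factor is βp.
Grim-trigger IC: βp ≥ (32−19)/(32−7) = 13/25.
So p ≥ (13/25)/(7/10) = 26/35.

26/35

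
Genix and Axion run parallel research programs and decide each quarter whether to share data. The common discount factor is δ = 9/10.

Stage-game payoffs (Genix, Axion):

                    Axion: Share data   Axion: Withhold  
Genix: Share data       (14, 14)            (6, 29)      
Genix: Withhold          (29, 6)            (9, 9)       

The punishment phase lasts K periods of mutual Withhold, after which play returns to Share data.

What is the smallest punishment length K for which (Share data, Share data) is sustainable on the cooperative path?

4

No profitable deviation requires (14−9)(δ+…+δ^K) ≥ 29−14, i.e. δ+…+δ^K ≥ 3 ≈ 3.0000.
With δ = 9/10, the partial sums are K=1: 0.9000, K=2: 1.7100, K=3: 2.4390, K=4: 3.0951.
K = 4 is the first length at which the sum reaches 3.0000.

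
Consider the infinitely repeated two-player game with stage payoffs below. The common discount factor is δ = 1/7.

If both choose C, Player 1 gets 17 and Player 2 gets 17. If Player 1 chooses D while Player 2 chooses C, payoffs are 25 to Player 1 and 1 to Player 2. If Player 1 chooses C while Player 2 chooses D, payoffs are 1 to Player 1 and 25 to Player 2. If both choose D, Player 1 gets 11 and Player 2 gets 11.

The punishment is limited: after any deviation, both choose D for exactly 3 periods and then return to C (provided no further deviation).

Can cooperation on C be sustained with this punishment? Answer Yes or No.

A one-shot deviation gives 25 now, then 11 for 3 periods, then back to 17.
Gain from deviating: (25−17) today; loss: (17−11) in each of the next 3 periods.
No-deviation condition: (17−11)(δ+…+δ^3) ≥ 25−17, i.e. δ+…+δ^3 ≥ 4/3.
At δ = 1/7: δ+…+δ^3 = 0.1662 < 1.3333.
So cooperation is not sustainable.

No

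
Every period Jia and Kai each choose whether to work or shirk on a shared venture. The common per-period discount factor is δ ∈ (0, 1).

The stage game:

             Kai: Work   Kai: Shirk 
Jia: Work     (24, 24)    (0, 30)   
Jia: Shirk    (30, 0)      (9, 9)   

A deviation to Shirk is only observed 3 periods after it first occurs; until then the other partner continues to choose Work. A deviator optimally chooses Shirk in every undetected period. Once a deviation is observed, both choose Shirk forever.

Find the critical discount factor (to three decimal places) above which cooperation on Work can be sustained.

0.659

A deviator earns 30 for 3 periods, then 9 forever; cooperating earns 24 forever. Multiplying the IC by (1−δ):
24 ≥ 30(1−δ^3) + 9δ^3, so 21·δ^3 ≥ 6 and δ^3 ≥ 2/7.
δ ≥ (2/7)^(1/3) ≈ 0.659.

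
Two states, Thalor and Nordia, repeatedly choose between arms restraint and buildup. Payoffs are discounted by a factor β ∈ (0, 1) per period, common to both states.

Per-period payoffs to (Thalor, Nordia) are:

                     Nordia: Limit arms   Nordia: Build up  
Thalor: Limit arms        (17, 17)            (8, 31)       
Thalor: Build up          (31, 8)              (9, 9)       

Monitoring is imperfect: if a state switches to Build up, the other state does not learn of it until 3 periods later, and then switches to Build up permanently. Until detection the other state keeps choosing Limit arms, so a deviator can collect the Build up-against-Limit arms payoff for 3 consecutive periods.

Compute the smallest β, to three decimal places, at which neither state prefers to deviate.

0.860

The best deviation is to choose Build up for all 3 undetected periods, earning 31 each, then 9 forever once detected.
Deviation value: 31(1−β^3)/(1−β) + 9β^3/(1−β); cooperation value: 17/(1−β).
IC: 17 ≥ 31(1−β^3) + 9β^3 = 31 − 22β^3.
So β^3 ≥ 14/22 = 7/11, giving β ≥ (7/11)^(1/3) ≈ 0.860.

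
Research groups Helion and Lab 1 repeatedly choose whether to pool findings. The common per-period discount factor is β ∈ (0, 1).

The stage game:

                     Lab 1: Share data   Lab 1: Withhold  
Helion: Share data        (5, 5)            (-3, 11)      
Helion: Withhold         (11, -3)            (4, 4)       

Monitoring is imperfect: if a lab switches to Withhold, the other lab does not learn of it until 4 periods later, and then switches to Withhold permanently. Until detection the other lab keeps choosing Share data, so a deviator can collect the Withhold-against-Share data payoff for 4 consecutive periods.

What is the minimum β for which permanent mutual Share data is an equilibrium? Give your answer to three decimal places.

0.962

The best deviation is to choose Withhold for all 4 undetected periods, earning 11 each, then 4 forever once detected.
Deviation value: 11(1−β^4)/(1−β) + 4β^4/(1−β); cooperation value: 5/(1−β).
IC: 5 ≥ 11(1−β^4) + 4β^4 = 11 − 7β^4.
So β^4 ≥ 6/7, giving β ≥ (6/7)^(1/4) ≈ 0.962.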